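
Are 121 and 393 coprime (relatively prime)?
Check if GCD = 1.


Euclidean algorithm:
393 = 3 * 121 + 30
121 = 4 * 30 + 1
30 = 30 * 1 + 0
GCD(121, 393) = 1

Yes, coprime (GCD = 1)


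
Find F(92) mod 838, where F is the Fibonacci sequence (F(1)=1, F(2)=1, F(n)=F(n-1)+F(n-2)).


F(k) mod 838 for k=1..92:
1, 1, 2, 3, 5, 8, 13, 21, 34, 55, 89, 144, 233, 377, 610, 149, 759, 70, 829, 61, 52, 113, 165, 278, 443, 721, 326, 209, 535, 744, 441, 347, 788, 297, 247, 544, 791, 497, 450, 109, 559, 668, 389, 219, 608, 827, 597, 586, 345, 93, 438, 531, 131, 662, 793, 617, 572, 351, 85, 436, 521, 119, 640, 759, 561, 482, 205, 687, 54, 741, 795, 698, 655, 515, 332, 9, 341, 350, 691, 203, 56, 259, 315, 574, 51, 625, 676, 463, 301, 764, 227, 153
F(92) mod 838 = 153


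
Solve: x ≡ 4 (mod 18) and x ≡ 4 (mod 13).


M = 18*13 = 234
M1 = M/18 = 13, M2 = M/13 = 18
M1^(-1) mod 18 = 7, M2^(-1) mod 13 = 8
x = 4*13*7 + 4*18*8 = 940
940 mod 234 = 4
Check: 4 mod 18 = 4 ✓, 4 mod 13 = 4 ✓

x ≡ 4 (mod 234)


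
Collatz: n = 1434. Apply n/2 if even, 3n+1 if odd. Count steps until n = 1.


1434 → 717 → 2152 → 1076 → 538 → 269 → 808 → 404 → 202 → 101 → 304 → 152 → 76 → 38 → 19 → 58 → 29 → 88 → 44 → 22 → 11 → 34 → 17 → 52 → 26 → 13 → 40 → 20 → 10 → 5 → 16 → 8 → 4 → 2 → 1
Total steps = 34

34 steps


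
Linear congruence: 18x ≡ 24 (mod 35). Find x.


GCD(18, 35) = 1, unique solution
a^(-1) mod 35 = 2
x = 2 * 24 mod 35 = 13

x ≡ 13 (mod 35)


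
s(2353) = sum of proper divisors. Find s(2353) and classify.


Proper divisors: 1, 13, 181
Sum = 1 + 13 + 181 = 195
195 < 2353 → deficient

s(2353) = 195 (deficient)


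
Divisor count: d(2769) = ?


2769 = 3^1 × 13^1 × 71^1
d(2769) = (1+1) × (1+1) × (1+1) = 8

8 divisors


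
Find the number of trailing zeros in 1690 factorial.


floor(1690/5) = 338
floor(1690/25) = 67
floor(1690/125) = 13
floor(1690/625) = 2
Total = 420

420 trailing zeros


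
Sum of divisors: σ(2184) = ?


Divisors of 2184: 1, 2, 3, 4, 6, 7, 8, 12, 13, 14, 21, 24, 26, 28, 39, 42, 52, 56, 78, 84, 91, 104, 156, 168, 182, 273, 312, 364, 546, 728, 1092, 2184
Sum = 1 + 2 + 3 + 4 + 6 + 7 + 8 + 12 + 13 + 14 + 21 + 24 + 26 + 28 + 39 + 42 + 52 + 56 + 78 + 84 + 91 + 104 + 156 + 168 + 182 + 273 + 312 + 364 + 546 + 728 + 1092 + 2184 = 6720

σ(2184) = 6720


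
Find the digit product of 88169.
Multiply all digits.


8 × 8 × 1 × 6 × 9 = 3456


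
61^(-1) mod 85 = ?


Use the extended Euclidean algorithm on (85, 61); each row r = 85*s + 61*t:
r=85, s=1, t=0
r=61, s=0, t=1
q=1: r=24, s=1, t=-1   [85*(1) + 61*(-1) = 24]
q=2: r=13, s=-2, t=3   [85*(-2) + 61*(3) = 13]
q=1: r=11, s=3, t=-4   [85*(3) + 61*(-4) = 11]
q=1: r=2, s=-5, t=7   [85*(-5) + 61*(7) = 2]
q=5: r=1, s=28, t=-39   [85*(28) + 61*(-39) = 1]
q=2: r=0, s=-61, t=85   [85*(-61) + 61*(85) = 0]
GCD = 1 with t = -39, so 61*(-39) ≡ 1 (mod 85)
Inverse = -39 mod 85 = 46
Check: 61 * 46 = 2806 ≡ 1 (mod 85)

61^(-1) ≡ 46 (mod 85)


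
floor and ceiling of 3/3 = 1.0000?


3/3 = 1.0000
floor = 1
ceil = 1

floor = 1, ceil = 1


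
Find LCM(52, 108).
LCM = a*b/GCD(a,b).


GCD(52, 108) = 4
LCM = 52*108/4 = 5616/4 = 1404

LCM = 1404


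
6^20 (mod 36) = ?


6^1 mod 36 = 6
6^2 mod 36 = 0
6^3 mod 36 = 0
6^4 mod 36 = 0
6^5 mod 36 = 0
6^6 mod 36 = 0
6^7 mod 36 = 0
6^8 mod 36 = 0
6^9 mod 36 = 0
6^10 mod 36 = 0
6^11 mod 36 = 0
6^12 mod 36 = 0
6^13 mod 36 = 0
6^14 mod 36 = 0
6^15 mod 36 = 0
6^16 mod 36 = 0
6^17 mod 36 = 0
6^18 mod 36 = 0
6^19 mod 36 = 0
6^20 mod 36 = 0


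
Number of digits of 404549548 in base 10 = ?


404549548 has 9 digits in base 10
floor(log10(404549548)) + 1 = floor(8.6070) + 1 = 9

9 digits (base 10)


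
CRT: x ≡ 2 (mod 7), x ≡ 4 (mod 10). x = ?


M = 7*10 = 70
M1 = M/7 = 10, M2 = M/10 = 7
M1^(-1) mod 7 = 5, M2^(-1) mod 10 = 3
x = 2*10*5 + 4*7*3 = 184
184 mod 70 = 44
Check: 44 mod 7 = 2 ✓, 44 mod 10 = 4 ✓

x ≡ 44 (mod 70)


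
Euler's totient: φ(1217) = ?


1217 = 1217
Prime factors: 1217
φ(1217) = 1217 × (1-1/1217)
= 1217 × 1216/1217 = 1216

φ(1217) = 1216


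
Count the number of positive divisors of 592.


592 = 2^4 × 37^1
d(592) = (4+1) × (1+1) = 10

10 divisors


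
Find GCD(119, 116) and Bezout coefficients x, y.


Tabular extended Euclidean (each row: r = 119*s + 116*t):
r=119, s=1, t=0
r=116, s=0, t=1
q=1: r=3, s=1, t=-1   [119*(1) + 116*(-1) = 3]
q=38: r=2, s=-38, t=39   [119*(-38) + 116*(39) = 2]
q=1: r=1, s=39, t=-40   [119*(39) + 116*(-40) = 1]
q=2: r=0, s=-116, t=119   [119*(-116) + 116*(119) = 0]
GCD = 1; from the row with r=1: x=39, y=-40
Check: 119*(39) + 116*(-40) = 4641 - 4640 = 1

GCD = 1, x = 39, y = -40


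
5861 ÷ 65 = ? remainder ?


5861 = 65 * 90 + 11
Check: 5850 + 11 = 5861

q = 90, r = 11


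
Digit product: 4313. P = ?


4 × 3 × 1 × 3 = 36


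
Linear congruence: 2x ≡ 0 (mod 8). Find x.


GCD(2, 8) = 2 divides 0
Divide: 1x ≡ 0 (mod 4)
x ≡ 0 (mod 4)


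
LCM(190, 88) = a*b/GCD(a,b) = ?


GCD(190, 88) = 2
LCM = 190*88/2 = 16720/2 = 8360

LCM = 8360


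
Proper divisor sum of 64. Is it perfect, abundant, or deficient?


Proper divisors: 1, 2, 4, 8, 16, 32
Sum = 1 + 2 + 4 + 8 + 16 + 32 = 63
63 < 64 → deficient

s(64) = 63 (deficient)


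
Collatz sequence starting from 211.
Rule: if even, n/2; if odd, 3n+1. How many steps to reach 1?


211 → 634 → 317 → 952 → 476 → 238 → 119 → 358 → 179 → 538 → 269 → 808 → 404 → 202 → 101 → 304 → 152 → 76 → 38 → 19 → 58 → 29 → 88 → 44 → 22 → 11 → 34 → 17 → 52 → 26 → 13 → 40 → 20 → 10 → 5 → 16 → 8 → 4 → 2 → 1
Total steps = 39

39 steps


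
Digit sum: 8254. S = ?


8 + 2 + 5 + 4 = 19


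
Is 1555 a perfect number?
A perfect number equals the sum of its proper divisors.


Proper divisors of 1555: 1, 5, 311
Sum = 1 + 5 + 311 = 317

No, 1555 is not perfect (317 ≠ 1555)


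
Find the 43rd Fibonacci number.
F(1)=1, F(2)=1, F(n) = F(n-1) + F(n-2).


Sequence: 1, 1, 2, 3, 5, 8, 13, 21, 34, 55, 89, 144, 233, 377, 610, 987, 1597, 2584, 4181, 6765, 10946, 17711, 28657, 46368, 75025, 121393, 196418, 317811, 514229, 832040, 1346269, 2178309, 3524578, 5702887, 9227465, 14930352, 24157817, 39088169, 63245986, 102334155, 165580141, 267914296, 433494437
F(43) = 433494437


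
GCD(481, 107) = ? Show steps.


481 = 4 * 107 + 53
107 = 2 * 53 + 1
53 = 53 * 1 + 0
GCD = 1


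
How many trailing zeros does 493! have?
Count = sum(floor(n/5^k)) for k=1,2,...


floor(493/5) = 98
floor(493/25) = 19
floor(493/125) = 3
Total = 120

120 trailing zeros


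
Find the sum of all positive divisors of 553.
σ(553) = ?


Divisors of 553: 1, 7, 79, 553
Sum = 1 + 7 + 79 + 553 = 640

σ(553) = 640


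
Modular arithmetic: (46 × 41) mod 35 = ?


46 × 41 = 1886
1886 mod 35 = 31


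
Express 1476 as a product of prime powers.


1476 / 2 = 738
738 / 2 = 369
369 / 3 = 123
123 / 3 = 41
41 / 41 = 1
1476 = 2^2 × 3^2 × 41


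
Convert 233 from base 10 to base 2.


233 (base 10) = 233 (decimal)
233 (decimal) = 11101001 (base 2)


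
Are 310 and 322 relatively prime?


Euclidean algorithm:
322 = 1 * 310 + 12
310 = 25 * 12 + 10
12 = 1 * 10 + 2
10 = 5 * 2 + 0
GCD(310, 322) = 2

No, not coprime (GCD = 2)


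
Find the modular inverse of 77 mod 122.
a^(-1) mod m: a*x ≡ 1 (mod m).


Use the extended Euclidean algorithm on (122, 77); each row r = 122*s + 77*t:
r=122, s=1, t=0
r=77, s=0, t=1
q=1: r=45, s=1, t=-1   [122*(1) + 77*(-1) = 45]
q=1: r=32, s=-1, t=2   [122*(-1) + 77*(2) = 32]
q=1: r=13, s=2, t=-3   [122*(2) + 77*(-3) = 13]
q=2: r=6, s=-5, t=8   [122*(-5) + 77*(8) = 6]
q=2: r=1, s=12, t=-19   [122*(12) + 77*(-19) = 1]
q=6: r=0, s=-77, t=122   [122*(-77) + 77*(122) = 0]
GCD = 1 with t = -19, so 77*(-19) ≡ 1 (mod 122)
Inverse = -19 mod 122 = 103
Check: 77 * 103 = 7931 ≡ 1 (mod 122)

77^(-1) ≡ 103 (mod 122)


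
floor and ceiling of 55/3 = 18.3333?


55/3 = 18.3333
floor = 18
ceil = 19

floor = 18, ceil = 19


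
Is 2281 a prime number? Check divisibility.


Check divisors up to sqrt(2281) = 47.7598
No divisors found.
2281 is prime.

Yes, 2281 is prime


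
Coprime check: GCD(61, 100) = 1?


Euclidean algorithm:
100 = 1 * 61 + 39
61 = 1 * 39 + 22
39 = 1 * 22 + 17
22 = 1 * 17 + 5
17 = 3 * 5 + 2
5 = 2 * 2 + 1
2 = 2 * 1 + 0
GCD(61, 100) = 1

Yes, coprime (GCD = 1)


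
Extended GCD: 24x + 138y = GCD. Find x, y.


Tabular extended Euclidean (each row: r = 24*s + 138*t):
r=24, s=1, t=0
r=138, s=0, t=1
q=0: r=24, s=1, t=0   [24*(1) + 138*(0) = 24]
q=5: r=18, s=-5, t=1   [24*(-5) + 138*(1) = 18]
q=1: r=6, s=6, t=-1   [24*(6) + 138*(-1) = 6]
q=3: r=0, s=-23, t=4   [24*(-23) + 138*(4) = 0]
GCD = 6; from the row with r=6: x=6, y=-1
Check: 24*(6) + 138*(-1) = 144 - 138 = 6

GCD = 6, x = 6, y = -1


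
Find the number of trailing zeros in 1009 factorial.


floor(1009/5) = 201
floor(1009/25) = 40
floor(1009/125) = 8
floor(1009/625) = 1
Total = 250

250 trailing zeros


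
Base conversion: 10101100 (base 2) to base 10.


10101100 (base 2) = 172 (decimal)
172 (decimal) = 172 (base 10)


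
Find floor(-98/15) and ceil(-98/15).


-98/15 = -6.5333
floor = -7
ceil = -6

floor = -7, ceil = -6


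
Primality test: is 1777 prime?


Check divisors up to sqrt(1777) = 42.1545
No divisors found.
1777 is prime.

Yes, 1777 is prime


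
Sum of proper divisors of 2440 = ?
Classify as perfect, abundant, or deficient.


Proper divisors: 1, 2, 4, 5, 8, 10, 20, 40, 61, 122, 244, 305, 488, 610, 1220
Sum = 1 + 2 + 4 + 5 + 8 + 10 + 20 + 40 + 61 + 122 + 244 + 305 + 488 + 610 + 1220 = 3140
3140 > 2440 → abundant

s(2440) = 3140 (abundant)


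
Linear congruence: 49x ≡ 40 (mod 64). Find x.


GCD(49, 64) = 1, unique solution
a^(-1) mod 64 = 17
x = 17 * 40 mod 64 = 40

x ≡ 40 (mod 64)


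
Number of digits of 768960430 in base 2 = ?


768960430 in base 2 = 101101110101010110011110101110
Number of digits = 30

30 digits (base 2)


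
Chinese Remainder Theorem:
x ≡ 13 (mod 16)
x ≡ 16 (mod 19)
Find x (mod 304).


M = 16*19 = 304
M1 = M/16 = 19, M2 = M/19 = 16
M1^(-1) mod 16 = 11, M2^(-1) mod 19 = 6
x = 13*19*11 + 16*16*6 = 4253
4253 mod 304 = 301
Check: 301 mod 16 = 13 ✓, 301 mod 19 = 16 ✓

x ≡ 301 (mod 304)


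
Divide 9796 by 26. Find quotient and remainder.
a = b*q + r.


9796 = 26 * 376 + 20
Check: 9776 + 20 = 9796

q = 376, r = 20


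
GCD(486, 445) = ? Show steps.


486 = 1 * 445 + 41
445 = 10 * 41 + 35
41 = 1 * 35 + 6
35 = 5 * 6 + 5
6 = 1 * 5 + 1
5 = 5 * 1 + 0
GCD = 1


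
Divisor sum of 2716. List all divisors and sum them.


Divisors of 2716: 1, 2, 4, 7, 14, 28, 97, 194, 388, 679, 1358, 2716
Sum = 1 + 2 + 4 + 7 + 14 + 28 + 97 + 194 + 388 + 679 + 1358 + 2716 = 5488

σ(2716) = 5488


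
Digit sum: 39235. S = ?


3 + 9 + 2 + 3 + 5 = 22


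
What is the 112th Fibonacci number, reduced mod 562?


F(k) mod 562 for k=1..112:
1, 1, 2, 3, 5, 8, 13, 21, 34, 55, 89, 144, 233, 377, 48, 425, 473, 336, 247, 21, 268, 289, 557, 284, 279, 1, 280, 281, 561, 280, 279, 559, 276, 273, 549, 260, 247, 507, 192, 137, 329, 466, 233, 137, 370, 507, 315, 260, 13, 273, 286, 559, 283, 280, 1, 281, 282, 1, 283, 284, 5, 289, 294, 21, 315, 336, 89, 425, 514, 377, 329, 144, 473, 55, 528, 21, 549, 8, 557, 3, 560, 1, 561, 0, 561, 561, 560, 559, 557, 554, 549, 541, 528, 507, 473, 418, 329, 185, 514, 137, 89, 226, 315, 541, 294, 273, 5, 278, 283, 561, 282, 281
F(112) mod 562 = 281


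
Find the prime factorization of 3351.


3351 / 3 = 1117
1117 / 1117 = 1
3351 = 3 × 1117


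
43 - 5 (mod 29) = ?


43 - 5 = 38
38 mod 29 = 9


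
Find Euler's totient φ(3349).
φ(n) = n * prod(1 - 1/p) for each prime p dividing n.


3349 = 17 × 197
Prime factors: 17, 197
φ(3349) = 3349 × (1-1/17) × (1-1/197)
= 3349 × 16/17 × 196/197 = 3136

φ(3349) = 3136


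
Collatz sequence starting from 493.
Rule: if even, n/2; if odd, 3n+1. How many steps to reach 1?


493 → 1480 → 740 → 370 → 185 → 556 → 278 → 139 → 418 → 209 → 628 → 314 → 157 → 472 → 236 → 118 → 59 → 178 → 89 → 268 → 134 → 67 → 202 → 101 → 304 → 152 → 76 → 38 → 19 → 58 → 29 → 88 → 44 → 22 → 11 → 34 → 17 → 52 → 26 → 13 → 40 → 20 → 10 → 5 → 16 → 8 → 4 → 2 → 1
Total steps = 48

48 steps


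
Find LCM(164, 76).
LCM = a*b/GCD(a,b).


GCD(164, 76) = 4
LCM = 164*76/4 = 12464/4 = 3116

LCM = 3116


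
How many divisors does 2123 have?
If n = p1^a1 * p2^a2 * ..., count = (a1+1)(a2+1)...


2123 = 11^1 × 193^1
d(2123) = (1+1) × (1+1) = 4

4 divisors


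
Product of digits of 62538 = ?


6 × 2 × 5 × 3 × 8 = 1440


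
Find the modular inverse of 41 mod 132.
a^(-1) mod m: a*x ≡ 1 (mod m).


Use the extended Euclidean algorithm on (132, 41); each row r = 132*s + 41*t:
r=132, s=1, t=0
r=41, s=0, t=1
q=3: r=9, s=1, t=-3   [132*(1) + 41*(-3) = 9]
q=4: r=5, s=-4, t=13   [132*(-4) + 41*(13) = 5]
q=1: r=4, s=5, t=-16   [132*(5) + 41*(-16) = 4]
q=1: r=1, s=-9, t=29   [132*(-9) + 41*(29) = 1]
q=4: r=0, s=41, t=-132   [132*(41) + 41*(-132) = 0]
GCD = 1 with t = 29, so 41*(29) ≡ 1 (mod 132)
Inverse = 29 mod 132 = 29
Check: 41 * 29 = 1189 ≡ 1 (mod 132)

41^(-1) ≡ 29 (mod 132)


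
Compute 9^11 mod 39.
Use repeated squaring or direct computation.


9^1 mod 39 = 9
9^2 mod 39 = 3
9^3 mod 39 = 27
9^4 mod 39 = 9
9^5 mod 39 = 3
9^6 mod 39 = 27
9^7 mod 39 = 9
9^8 mod 39 = 3
9^9 mod 39 = 27
9^10 mod 39 = 9
9^11 mod 39 = 3


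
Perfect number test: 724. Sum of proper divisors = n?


Proper divisors of 724: 1, 2, 4, 181, 362
Sum = 1 + 2 + 4 + 181 + 362 = 550

No, 724 is not perfect (550 ≠ 724)


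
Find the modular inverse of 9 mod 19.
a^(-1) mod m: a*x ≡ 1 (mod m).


Use the extended Euclidean algorithm on (19, 9); each row r = 19*s + 9*t:
r=19, s=1, t=0
r=9, s=0, t=1
q=2: r=1, s=1, t=-2   [19*(1) + 9*(-2) = 1]
q=9: r=0, s=-9, t=19   [19*(-9) + 9*(19) = 0]
GCD = 1 with t = -2, so 9*(-2) ≡ 1 (mod 19)
Inverse = -2 mod 19 = 17
Check: 9 * 17 = 153 ≡ 1 (mod 19)

9^(-1) ≡ 17 (mod 19)


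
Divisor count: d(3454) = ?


3454 = 2^1 × 11^1 × 157^1
d(3454) = (1+1) × (1+1) × (1+1) = 8

8 divisors


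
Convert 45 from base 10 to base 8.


45 (base 10) = 45 (decimal)
45 (decimal) = 55 (base 8)


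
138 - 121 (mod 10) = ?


138 - 121 = 17
17 mod 10 = 7


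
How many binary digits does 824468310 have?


824468310 in base 2 = 110001001001000110001101010110
Number of digits = 30

30 digits (base 2)


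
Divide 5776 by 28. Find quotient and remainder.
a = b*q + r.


5776 = 28 * 206 + 8
Check: 5768 + 8 = 5776

q = 206, r = 8


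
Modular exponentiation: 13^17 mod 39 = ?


13^1 mod 39 = 13
13^2 mod 39 = 13
13^3 mod 39 = 13
13^4 mod 39 = 13
13^5 mod 39 = 13
13^6 mod 39 = 13
13^7 mod 39 = 13
13^8 mod 39 = 13
13^9 mod 39 = 13
13^10 mod 39 = 13
13^11 mod 39 = 13
13^12 mod 39 = 13
13^13 mod 39 = 13
13^14 mod 39 = 13
13^15 mod 39 = 13
13^16 mod 39 = 13
13^17 mod 39 = 13


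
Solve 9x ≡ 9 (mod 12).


GCD(9, 12) = 3 divides 9
Divide: 3x ≡ 3 (mod 4)
x ≡ 1 (mod 4)


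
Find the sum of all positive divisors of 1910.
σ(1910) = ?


Divisors of 1910: 1, 2, 5, 10, 191, 382, 955, 1910
Sum = 1 + 2 + 5 + 10 + 191 + 382 + 955 + 1910 = 3456

σ(1910) = 3456


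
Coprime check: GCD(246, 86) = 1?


Euclidean algorithm:
246 = 2 * 86 + 74
86 = 1 * 74 + 12
74 = 6 * 12 + 2
12 = 6 * 2 + 0
GCD(246, 86) = 2

No, not coprime (GCD = 2)


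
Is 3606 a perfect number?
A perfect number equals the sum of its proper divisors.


Proper divisors of 3606: 1, 2, 3, 6, 601, 1202, 1803
Sum = 1 + 2 + 3 + 6 + 601 + 1202 + 1803 = 3618

No, 3606 is not perfect (3618 ≠ 3606)


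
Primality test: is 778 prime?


778 / 2 = 389 (exact division)
778 is NOT prime.

No, 778 is not prime


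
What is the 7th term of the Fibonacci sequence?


Sequence: 1, 1, 2, 3, 5, 8, 13
F(7) = 13


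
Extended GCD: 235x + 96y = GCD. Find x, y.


Tabular extended Euclidean (each row: r = 235*s + 96*t):
r=235, s=1, t=0
r=96, s=0, t=1
q=2: r=43, s=1, t=-2   [235*(1) + 96*(-2) = 43]
q=2: r=10, s=-2, t=5   [235*(-2) + 96*(5) = 10]
q=4: r=3, s=9, t=-22   [235*(9) + 96*(-22) = 3]
q=3: r=1, s=-29, t=71   [235*(-29) + 96*(71) = 1]
q=3: r=0, s=96, t=-235   [235*(96) + 96*(-235) = 0]
GCD = 1; from the row with r=1: x=-29, y=71
Check: 235*(-29) + 96*(71) = -6815 + 6816 = 1

GCD = 1, x = -29, y = 71


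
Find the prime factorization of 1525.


1525 / 5 = 305
305 / 5 = 61
61 / 61 = 1
1525 = 5^2 × 61


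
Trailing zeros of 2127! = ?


floor(2127/5) = 425
floor(2127/25) = 85
floor(2127/125) = 17
floor(2127/625) = 3
Total = 530

530 trailing zeros


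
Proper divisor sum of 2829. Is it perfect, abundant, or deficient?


Proper divisors: 1, 3, 23, 41, 69, 123, 943
Sum = 1 + 3 + 23 + 41 + 69 + 123 + 943 = 1203
1203 < 2829 → deficient

s(2829) = 1203 (deficient)


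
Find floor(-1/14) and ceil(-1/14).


-1/14 = -0.0714
floor = -1
ceil = 0

floor = -1, ceil = 0


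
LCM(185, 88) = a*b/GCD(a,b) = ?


GCD(185, 88) = 1
LCM = 185*88/1 = 16280/1 = 16280

LCM = 16280


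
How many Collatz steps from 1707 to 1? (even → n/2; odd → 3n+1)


1707 → 5122 → 2561 → 7684 → 3842 → 1921 → 5764 → 2882 → 1441 → 4324 → 2162 → 1081 → 3244 → 1622 → 811 → 2434 → 1217 → 3652 → 1826 → 913 → 2740 → 1370 → 685 → 2056 → 1028 → 514 → 257 → 772 → 386 → 193 → 580 → 290 → 145 → 436 → 218 → 109 → 328 → 164 → 82 → 41 → 124 → 62 → 31 → 94 → 47 → 142 → 71 → 214 → 107 → 322 → 161 → 484 → 242 → 121 → 364 → 182 → 91 → 274 → 137 → 412 → 206 → 103 → 310 → 155 → 466 → 233 → 700 → 350 → 175 → 526 → 263 → 790 → 395 → 1186 → 593 → 1780 → 890 → 445 → 1336 → 668 → 334 → 167 → 502 → 251 → 754 → 377 → 1132 → 566 → 283 → 850 → 425 → 1276 → 638 → 319 → 958 → 479 → 1438 → 719 → 2158 → 1079 → 3238 → 1619 → 4858 → 2429 → 7288 → 3644 → 1822 → 911 → 2734 → 1367 → 4102 → 2051 → 6154 → 3077 → 9232 → 4616 → 2308 → 1154 → 577 → 1732 → 866 → 433 → 1300 → 650 → 325 → 976 → 488 → 244 → 122 → 61 → 184 → 92 → 46 → 23 → 70 → 35 → 106 → 53 → 160 → 80 → 40 → 20 → 10 → 5 → 16 → 8 → 4 → 2 → 1
Total steps = 148

148 steps


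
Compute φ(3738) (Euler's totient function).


3738 = 2 × 3 × 7 × 89
Prime factors: 2, 3, 7, 89
φ(3738) = 3738 × (1-1/2) × (1-1/3) × (1-1/7) × (1-1/89)
= 3738 × 1/2 × 2/3 × 6/7 × 88/89 = 1056

φ(3738) = 1056


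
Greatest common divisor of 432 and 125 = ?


432 = 3 * 125 + 57
125 = 2 * 57 + 11
57 = 5 * 11 + 2
11 = 5 * 2 + 1
2 = 2 * 1 + 0
GCD = 1


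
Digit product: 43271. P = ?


4 × 3 × 2 × 7 × 1 = 168


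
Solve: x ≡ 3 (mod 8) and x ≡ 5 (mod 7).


M = 8*7 = 56
M1 = M/8 = 7, M2 = M/7 = 8
M1^(-1) mod 8 = 7, M2^(-1) mod 7 = 1
x = 3*7*7 + 5*8*1 = 187
187 mod 56 = 19
Check: 19 mod 8 = 3 ✓, 19 mod 7 = 5 ✓

x ≡ 19 (mod 56)


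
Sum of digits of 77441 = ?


7 + 7 + 4 + 4 + 1 = 23


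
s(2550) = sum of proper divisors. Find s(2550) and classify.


Proper divisors: 1, 2, 3, 5, 6, 10, 15, 17, 25, 30, 34, 50, 51, 75, 85, 102, 150, 170, 255, 425, 510, 850, 1275
Sum = 1 + 2 + 3 + 5 + 6 + 10 + 15 + 17 + 25 + 30 + 34 + 50 + 51 + 75 + 85 + 102 + 150 + 170 + 255 + 425 + 510 + 850 + 1275 = 4146
4146 > 2550 → abundant

s(2550) = 4146 (abundant)


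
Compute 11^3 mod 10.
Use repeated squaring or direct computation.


11^1 mod 10 = 1
11^2 mod 10 = 1
11^3 mod 10 = 1


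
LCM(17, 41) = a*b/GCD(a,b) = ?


GCD(17, 41) = 1
LCM = 17*41/1 = 697/1 = 697

LCM = 697


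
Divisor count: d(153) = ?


153 = 3^2 × 17^1
d(153) = (2+1) × (1+1) = 6

6 divisors


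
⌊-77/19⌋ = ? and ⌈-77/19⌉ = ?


-77/19 = -4.0526
floor = -5
ceil = -4

floor = -5, ceil = -4


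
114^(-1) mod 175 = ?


Use the extended Euclidean algorithm on (175, 114); each row r = 175*s + 114*t:
r=175, s=1, t=0
r=114, s=0, t=1
q=1: r=61, s=1, t=-1   [175*(1) + 114*(-1) = 61]
q=1: r=53, s=-1, t=2   [175*(-1) + 114*(2) = 53]
q=1: r=8, s=2, t=-3   [175*(2) + 114*(-3) = 8]
q=6: r=5, s=-13, t=20   [175*(-13) + 114*(20) = 5]
q=1: r=3, s=15, t=-23   [175*(15) + 114*(-23) = 3]
q=1: r=2, s=-28, t=43   [175*(-28) + 114*(43) = 2]
q=1: r=1, s=43, t=-66   [175*(43) + 114*(-66) = 1]
q=2: r=0, s=-114, t=175   [175*(-114) + 114*(175) = 0]
GCD = 1 with t = -66, so 114*(-66) ≡ 1 (mod 175)
Inverse = -66 mod 175 = 109
Check: 114 * 109 = 12426 ≡ 1 (mod 175)

114^(-1) ≡ 109 (mod 175)


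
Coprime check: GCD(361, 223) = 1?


Euclidean algorithm:
361 = 1 * 223 + 138
223 = 1 * 138 + 85
138 = 1 * 85 + 53
85 = 1 * 53 + 32
53 = 1 * 32 + 21
32 = 1 * 21 + 11
21 = 1 * 11 + 10
11 = 1 * 10 + 1
10 = 10 * 1 + 0
GCD(361, 223) = 1

Yes, coprime (GCD = 1)


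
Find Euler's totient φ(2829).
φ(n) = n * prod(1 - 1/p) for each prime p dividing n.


2829 = 3 × 23 × 41
Prime factors: 3, 23, 41
φ(2829) = 2829 × (1-1/3) × (1-1/23) × (1-1/41)
= 2829 × 2/3 × 22/23 × 40/41 = 1760

φ(2829) = 1760


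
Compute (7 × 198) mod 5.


7 × 198 = 1386
1386 mod 5 = 1


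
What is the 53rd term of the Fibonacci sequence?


Sequence: 1, 1, 2, 3, 5, 8, 13, 21, 34, 55, 89, 144, 233, 377, 610, 987, 1597, 2584, 4181, 6765, 10946, 17711, 28657, 46368, 75025, 121393, 196418, 317811, 514229, 832040, 1346269, 2178309, 3524578, 5702887, 9227465, 14930352, 24157817, 39088169, 63245986, 102334155, 165580141, 267914296, 433494437, 701408733, 1134903170, 1836311903, 2971215073, 4807526976, 7778742049, 12586269025, 20365011074, 32951280099, 53316291173
F(53) = 53316291173


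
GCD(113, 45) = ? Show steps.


113 = 2 * 45 + 23
45 = 1 * 23 + 22
23 = 1 * 22 + 1
22 = 22 * 1 + 0
GCD = 1


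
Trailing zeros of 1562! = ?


floor(1562/5) = 312
floor(1562/25) = 62
floor(1562/125) = 12
floor(1562/625) = 2
Total = 388

388 trailing zeros


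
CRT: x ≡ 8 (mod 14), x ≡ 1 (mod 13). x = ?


M = 14*13 = 182
M1 = M/14 = 13, M2 = M/13 = 14
M1^(-1) mod 14 = 13, M2^(-1) mod 13 = 1
x = 8*13*13 + 1*14*1 = 1366
1366 mod 182 = 92
Check: 92 mod 14 = 8 ✓, 92 mod 13 = 1 ✓

x ≡ 92 (mod 182)


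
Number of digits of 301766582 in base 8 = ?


301766582 in base 8 = 2177113666
Number of digits = 10

10 digits (base 8)


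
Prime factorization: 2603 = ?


2603 / 19 = 137
137 / 137 = 1
2603 = 19 × 137


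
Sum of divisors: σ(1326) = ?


Divisors of 1326: 1, 2, 3, 6, 13, 17, 26, 34, 39, 51, 78, 102, 221, 442, 663, 1326
Sum = 1 + 2 + 3 + 6 + 13 + 17 + 26 + 34 + 39 + 51 + 78 + 102 + 221 + 442 + 663 + 1326 = 3024

σ(1326) = 3024


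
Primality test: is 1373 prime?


Check divisors up to sqrt(1373) = 37.0540
No divisors found.
1373 is prime.

Yes, 1373 is prime


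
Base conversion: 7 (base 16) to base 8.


7 (base 16) = 7 (decimal)
7 (decimal) = 7 (base 8)


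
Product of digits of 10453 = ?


1 × 0 × 4 × 5 × 3 = 0


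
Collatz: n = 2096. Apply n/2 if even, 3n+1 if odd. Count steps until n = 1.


2096 → 1048 → 524 → 262 → 131 → 394 → 197 → 592 → 296 → 148 → 74 → 37 → 112 → 56 → 28 → 14 → 7 → 22 → 11 → 34 → 17 → 52 → 26 → 13 → 40 → 20 → 10 → 5 → 16 → 8 → 4 → 2 → 1
Total steps = 32

32 steps


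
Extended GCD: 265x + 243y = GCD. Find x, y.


Tabular extended Euclidean (each row: r = 265*s + 243*t):
r=265, s=1, t=0
r=243, s=0, t=1
q=1: r=22, s=1, t=-1   [265*(1) + 243*(-1) = 22]
q=11: r=1, s=-11, t=12   [265*(-11) + 243*(12) = 1]
q=22: r=0, s=243, t=-265   [265*(243) + 243*(-265) = 0]
GCD = 1; from the row with r=1: x=-11, y=12
Check: 265*(-11) + 243*(12) = -2915 + 2916 = 1

GCD = 1, x = -11, y = 12


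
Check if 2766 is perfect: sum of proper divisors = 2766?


Proper divisors of 2766: 1, 2, 3, 6, 461, 922, 1383
Sum = 1 + 2 + 3 + 6 + 461 + 922 + 1383 = 2778

No, 2766 is not perfect (2778 ≠ 2766)


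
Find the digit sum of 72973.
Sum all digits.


7 + 2 + 9 + 7 + 3 = 28


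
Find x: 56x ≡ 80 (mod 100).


GCD(56, 100) = 4 divides 80
Divide: 14x ≡ 20 (mod 25)
x ≡ 5 (mod 25)


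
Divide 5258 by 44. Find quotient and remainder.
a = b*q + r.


5258 = 44 * 119 + 22
Check: 5236 + 22 = 5258

q = 119, r = 22


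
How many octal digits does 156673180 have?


156673180 in base 8 = 1125522234
Number of digits = 10

10 digits (base 8)


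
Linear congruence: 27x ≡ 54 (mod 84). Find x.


GCD(27, 84) = 3 divides 54
Divide: 9x ≡ 18 (mod 28)
x ≡ 2 (mod 28)


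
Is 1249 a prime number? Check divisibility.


Check divisors up to sqrt(1249) = 35.3412
No divisors found.
1249 is prime.

Yes, 1249 is prime


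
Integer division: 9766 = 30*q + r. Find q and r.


9766 = 30 * 325 + 16
Check: 9750 + 16 = 9766

q = 325, r = 16


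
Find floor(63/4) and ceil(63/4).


63/4 = 15.7500
floor = 15
ceil = 16

floor = 15, ceil = 16


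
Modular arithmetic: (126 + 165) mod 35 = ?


126 + 165 = 291
291 mod 35 = 11


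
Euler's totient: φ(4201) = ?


4201 = 4201
Prime factors: 4201
φ(4201) = 4201 × (1-1/4201)
= 4201 × 4200/4201 = 4200

φ(4201) = 4200


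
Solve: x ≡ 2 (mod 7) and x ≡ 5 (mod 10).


M = 7*10 = 70
M1 = M/7 = 10, M2 = M/10 = 7
M1^(-1) mod 7 = 5, M2^(-1) mod 10 = 3
x = 2*10*5 + 5*7*3 = 205
205 mod 70 = 65
Check: 65 mod 7 = 2 ✓, 65 mod 10 = 5 ✓

x ≡ 65 (mod 70)


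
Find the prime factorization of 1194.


1194 / 2 = 597
597 / 3 = 199
199 / 199 = 1
1194 = 2 × 3 × 199


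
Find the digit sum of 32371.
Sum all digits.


3 + 2 + 3 + 7 + 1 = 16


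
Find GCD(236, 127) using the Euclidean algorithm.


236 = 1 * 127 + 109
127 = 1 * 109 + 18
109 = 6 * 18 + 1
18 = 18 * 1 + 0
GCD = 1


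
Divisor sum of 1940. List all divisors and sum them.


Divisors of 1940: 1, 2, 4, 5, 10, 20, 97, 194, 388, 485, 970, 1940
Sum = 1 + 2 + 4 + 5 + 10 + 20 + 97 + 194 + 388 + 485 + 970 + 1940 = 4116

σ(1940) = 4116


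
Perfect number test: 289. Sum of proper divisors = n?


Proper divisors of 289: 1, 17
Sum = 1 + 17 = 18

No, 289 is not perfect (18 ≠ 289)


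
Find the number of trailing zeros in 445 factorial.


floor(445/5) = 89
floor(445/25) = 17
floor(445/125) = 3
Total = 109

109 trailing zeros


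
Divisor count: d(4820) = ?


4820 = 2^2 × 5^1 × 241^1
d(4820) = (2+1) × (1+1) × (1+1) = 12

12 divisors


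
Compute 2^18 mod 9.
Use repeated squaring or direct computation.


2^1 mod 9 = 2
2^2 mod 9 = 4
2^3 mod 9 = 8
2^4 mod 9 = 7
2^5 mod 9 = 5
2^6 mod 9 = 1
2^7 mod 9 = 2
2^8 mod 9 = 4
2^9 mod 9 = 8
2^10 mod 9 = 7
2^11 mod 9 = 5
2^12 mod 9 = 1
2^13 mod 9 = 2
2^14 mod 9 = 4
2^15 mod 9 = 8
2^16 mod 9 = 7
2^17 mod 9 = 5
2^18 mod 9 = 1


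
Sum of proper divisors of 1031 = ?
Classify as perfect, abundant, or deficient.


Proper divisors: 1
Sum = 1 = 1
1 < 1031 → deficient

s(1031) = 1 (deficient)


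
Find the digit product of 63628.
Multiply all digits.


6 × 3 × 6 × 2 × 8 = 1728


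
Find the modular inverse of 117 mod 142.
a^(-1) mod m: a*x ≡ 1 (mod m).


Use the extended Euclidean algorithm on (142, 117); each row r = 142*s + 117*t:
r=142, s=1, t=0
r=117, s=0, t=1
q=1: r=25, s=1, t=-1   [142*(1) + 117*(-1) = 25]
q=4: r=17, s=-4, t=5   [142*(-4) + 117*(5) = 17]
q=1: r=8, s=5, t=-6   [142*(5) + 117*(-6) = 8]
q=2: r=1, s=-14, t=17   [142*(-14) + 117*(17) = 1]
q=8: r=0, s=117, t=-142   [142*(117) + 117*(-142) = 0]
GCD = 1 with t = 17, so 117*(17) ≡ 1 (mod 142)
Inverse = 17 mod 142 = 17
Check: 117 * 17 = 1989 ≡ 1 (mod 142)

117^(-1) ≡ 17 (mod 142)


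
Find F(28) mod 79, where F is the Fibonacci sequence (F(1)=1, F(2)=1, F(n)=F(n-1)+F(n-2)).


F(k) mod 79 for k=1..28:
1, 1, 2, 3, 5, 8, 13, 21, 34, 55, 10, 65, 75, 61, 57, 39, 17, 56, 73, 50, 44, 15, 59, 74, 54, 49, 24, 73
F(28) mod 79 = 73


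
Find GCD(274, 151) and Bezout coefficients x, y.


Tabular extended Euclidean (each row: r = 274*s + 151*t):
r=274, s=1, t=0
r=151, s=0, t=1
q=1: r=123, s=1, t=-1   [274*(1) + 151*(-1) = 123]
q=1: r=28, s=-1, t=2   [274*(-1) + 151*(2) = 28]
q=4: r=11, s=5, t=-9   [274*(5) + 151*(-9) = 11]
q=2: r=6, s=-11, t=20   [274*(-11) + 151*(20) = 6]
q=1: r=5, s=16, t=-29   [274*(16) + 151*(-29) = 5]
q=1: r=1, s=-27, t=49   [274*(-27) + 151*(49) = 1]
q=5: r=0, s=151, t=-274   [274*(151) + 151*(-274) = 0]
GCD = 1; from the row with r=1: x=-27, y=49
Check: 274*(-27) + 151*(49) = -7398 + 7399 = 1

GCD = 1, x = -27, y = 49


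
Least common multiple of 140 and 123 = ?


GCD(140, 123) = 1
LCM = 140*123/1 = 17220/1 = 17220

LCM = 17220


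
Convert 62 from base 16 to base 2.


62 (base 16) = 98 (decimal)
98 (decimal) = 1100010 (base 2)


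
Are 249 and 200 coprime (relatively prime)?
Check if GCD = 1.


Euclidean algorithm:
249 = 1 * 200 + 49
200 = 4 * 49 + 4
49 = 12 * 4 + 1
4 = 4 * 1 + 0
GCD(249, 200) = 1

Yes, coprime (GCD = 1)


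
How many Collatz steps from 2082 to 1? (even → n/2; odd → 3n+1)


2082 → 1041 → 3124 → 1562 → 781 → 2344 → 1172 → 586 → 293 → 880 → 440 → 220 → 110 → 55 → 166 → 83 → 250 → 125 → 376 → 188 → 94 → 47 → 142 → 71 → 214 → 107 → 322 → 161 → 484 → 242 → 121 → 364 → 182 → 91 → 274 → 137 → 412 → 206 → 103 → 310 → 155 → 466 → 233 → 700 → 350 → 175 → 526 → 263 → 790 → 395 → 1186 → 593 → 1780 → 890 → 445 → 1336 → 668 → 334 → 167 → 502 → 251 → 754 → 377 → 1132 → 566 → 283 → 850 → 425 → 1276 → 638 → 319 → 958 → 479 → 1438 → 719 → 2158 → 1079 → 3238 → 1619 → 4858 → 2429 → 7288 → 3644 → 1822 → 911 → 2734 → 1367 → 4102 → 2051 → 6154 → 3077 → 9232 → 4616 → 2308 → 1154 → 577 → 1732 → 866 → 433 → 1300 → 650 → 325 → 976 → 488 → 244 → 122 → 61 → 184 → 92 → 46 → 23 → 70 → 35 → 106 → 53 → 160 → 80 → 40 → 20 → 10 → 5 → 16 → 8 → 4 → 2 → 1
Total steps = 125

125 steps


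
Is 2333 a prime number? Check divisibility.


Check divisors up to sqrt(2333) = 48.3011
No divisors found.
2333 is prime.

Yes, 2333 is prime


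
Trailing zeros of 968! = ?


floor(968/5) = 193
floor(968/25) = 38
floor(968/125) = 7
floor(968/625) = 1
Total = 239

239 trailing zeros


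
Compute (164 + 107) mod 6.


164 + 107 = 271
271 mod 6 = 1


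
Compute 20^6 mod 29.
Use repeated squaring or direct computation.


20^1 mod 29 = 20
20^2 mod 29 = 23
20^3 mod 29 = 25
20^4 mod 29 = 7
20^5 mod 29 = 24
20^6 mod 29 = 16


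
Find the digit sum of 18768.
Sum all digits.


1 + 8 + 7 + 6 + 8 = 30


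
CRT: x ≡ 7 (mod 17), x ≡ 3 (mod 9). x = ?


M = 17*9 = 153
M1 = M/17 = 9, M2 = M/9 = 17
M1^(-1) mod 17 = 2, M2^(-1) mod 9 = 8
x = 7*9*2 + 3*17*8 = 534
534 mod 153 = 75
Check: 75 mod 17 = 7 ✓, 75 mod 9 = 3 ✓

x ≡ 75 (mod 153)


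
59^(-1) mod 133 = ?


Use the extended Euclidean algorithm on (133, 59); each row r = 133*s + 59*t:
r=133, s=1, t=0
r=59, s=0, t=1
q=2: r=15, s=1, t=-2   [133*(1) + 59*(-2) = 15]
q=3: r=14, s=-3, t=7   [133*(-3) + 59*(7) = 14]
q=1: r=1, s=4, t=-9   [133*(4) + 59*(-9) = 1]
q=14: r=0, s=-59, t=133   [133*(-59) + 59*(133) = 0]
GCD = 1 with t = -9, so 59*(-9) ≡ 1 (mod 133)
Inverse = -9 mod 133 = 124
Check: 59 * 124 = 7316 ≡ 1 (mod 133)

59^(-1) ≡ 124 (mod 133)


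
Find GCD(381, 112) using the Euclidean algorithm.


381 = 3 * 112 + 45
112 = 2 * 45 + 22
45 = 2 * 22 + 1
22 = 22 * 1 + 0
GCD = 1


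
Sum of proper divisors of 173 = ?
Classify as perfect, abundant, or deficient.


Proper divisors: 1
Sum = 1 = 1
1 < 173 → deficient

s(173) = 1 (deficient)


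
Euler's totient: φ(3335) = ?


3335 = 5 × 23 × 29
Prime factors: 5, 23, 29
φ(3335) = 3335 × (1-1/5) × (1-1/23) × (1-1/29)
= 3335 × 4/5 × 22/23 × 28/29 = 2464

φ(3335) = 2464


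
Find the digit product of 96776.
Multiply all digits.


9 × 6 × 7 × 7 × 6 = 15876


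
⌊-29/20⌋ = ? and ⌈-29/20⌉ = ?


-29/20 = -1.4500
floor = -2
ceil = -1

floor = -2, ceil = -1


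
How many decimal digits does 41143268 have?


41143268 has 8 digits in base 10
floor(log10(41143268)) + 1 = floor(7.6143) + 1 = 8

8 digits (base 10)


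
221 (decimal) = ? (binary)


221 (base 10) = 221 (decimal)
221 (decimal) = 11011101 (base 2)


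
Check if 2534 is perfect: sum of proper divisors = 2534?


Proper divisors of 2534: 1, 2, 7, 14, 181, 362, 1267
Sum = 1 + 2 + 7 + 14 + 181 + 362 + 1267 = 1834

No, 2534 is not perfect (1834 ≠ 2534)


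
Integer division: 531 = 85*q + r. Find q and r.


531 = 85 * 6 + 21
Check: 510 + 21 = 531

q = 6, r = 21


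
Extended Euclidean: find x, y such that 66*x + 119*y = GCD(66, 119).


Tabular extended Euclidean (each row: r = 66*s + 119*t):
r=66, s=1, t=0
r=119, s=0, t=1
q=0: r=66, s=1, t=0   [66*(1) + 119*(0) = 66]
q=1: r=53, s=-1, t=1   [66*(-1) + 119*(1) = 53]
q=1: r=13, s=2, t=-1   [66*(2) + 119*(-1) = 13]
q=4: r=1, s=-9, t=5   [66*(-9) + 119*(5) = 1]
q=13: r=0, s=119, t=-66   [66*(119) + 119*(-66) = 0]
GCD = 1; from the row with r=1: x=-9, y=5
Check: 66*(-9) + 119*(5) = -594 + 595 = 1

GCD = 1, x = -9, y = 5


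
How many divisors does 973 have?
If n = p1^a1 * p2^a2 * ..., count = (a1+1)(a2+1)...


973 = 7^1 × 139^1
d(973) = (1+1) × (1+1) = 4

4 divisors


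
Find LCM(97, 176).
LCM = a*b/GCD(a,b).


GCD(97, 176) = 1
LCM = 97*176/1 = 17072/1 = 17072

LCM = 17072


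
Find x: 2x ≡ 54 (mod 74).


GCD(2, 74) = 2 divides 54
Divide: 1x ≡ 27 (mod 37)
x ≡ 27 (mod 37)


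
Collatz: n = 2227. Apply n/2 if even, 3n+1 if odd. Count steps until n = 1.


2227 → 6682 → 3341 → 10024 → 5012 → 2506 → 1253 → 3760 → 1880 → 940 → 470 → 235 → 706 → 353 → 1060 → 530 → 265 → 796 → 398 → 199 → 598 → 299 → 898 → 449 → 1348 → 674 → 337 → 1012 → 506 → 253 → 760 → 380 → 190 → 95 → 286 → 143 → 430 → 215 → 646 → 323 → 970 → 485 → 1456 → 728 → 364 → 182 → 91 → 274 → 137 → 412 → 206 → 103 → 310 → 155 → 466 → 233 → 700 → 350 → 175 → 526 → 263 → 790 → 395 → 1186 → 593 → 1780 → 890 → 445 → 1336 → 668 → 334 → 167 → 502 → 251 → 754 → 377 → 1132 → 566 → 283 → 850 → 425 → 1276 → 638 → 319 → 958 → 479 → 1438 → 719 → 2158 → 1079 → 3238 → 1619 → 4858 → 2429 → 7288 → 3644 → 1822 → 911 → 2734 → 1367 → 4102 → 2051 → 6154 → 3077 → 9232 → 4616 → 2308 → 1154 → 577 → 1732 → 866 → 433 → 1300 → 650 → 325 → 976 → 488 → 244 → 122 → 61 → 184 → 92 → 46 → 23 → 70 → 35 → 106 → 53 → 160 → 80 → 40 → 20 → 10 → 5 → 16 → 8 → 4 → 2 → 1
Total steps = 138

138 steps


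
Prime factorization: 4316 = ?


4316 / 2 = 2158
2158 / 2 = 1079
1079 / 13 = 83
83 / 83 = 1
4316 = 2^2 × 13 × 83


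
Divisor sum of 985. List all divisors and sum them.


Divisors of 985: 1, 5, 197, 985
Sum = 1 + 5 + 197 + 985 = 1188

σ(985) = 1188


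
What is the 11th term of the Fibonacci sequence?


Sequence: 1, 1, 2, 3, 5, 8, 13, 21, 34, 55, 89
F(11) = 89


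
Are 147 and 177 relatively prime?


Euclidean algorithm:
177 = 1 * 147 + 30
147 = 4 * 30 + 27
30 = 1 * 27 + 3
27 = 9 * 3 + 0
GCD(147, 177) = 3

No, not coprime (GCD = 3)


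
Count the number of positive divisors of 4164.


4164 = 2^2 × 3^1 × 347^1
d(4164) = (2+1) × (1+1) × (1+1) = 12

12 divisors


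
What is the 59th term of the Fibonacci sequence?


Sequence: 1, 1, 2, 3, 5, 8, 13, 21, 34, 55, 89, 144, 233, 377, 610, 987, 1597, 2584, 4181, 6765, 10946, 17711, 28657, 46368, 75025, 121393, 196418, 317811, 514229, 832040, 1346269, 2178309, 3524578, 5702887, 9227465, 14930352, 24157817, 39088169, 63245986, 102334155, 165580141, 267914296, 433494437, 701408733, 1134903170, 1836311903, 2971215073, 4807526976, 7778742049, 12586269025, 20365011074, 32951280099, 53316291173, 86267571272, 139583862445, 225851433717, 365435296162, 591286729879, 956722026041
F(59) = 956722026041


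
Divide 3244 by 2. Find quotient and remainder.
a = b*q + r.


3244 = 2 * 1622 + 0
Check: 3244 + 0 = 3244

q = 1622, r = 0


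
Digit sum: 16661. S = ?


1 + 6 + 6 + 6 + 1 = 20


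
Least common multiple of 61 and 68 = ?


GCD(61, 68) = 1
LCM = 61*68/1 = 4148/1 = 4148

LCM = 4148


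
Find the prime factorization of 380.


380 / 2 = 190
190 / 2 = 95
95 / 5 = 19
19 / 19 = 1
380 = 2^2 × 5 × 19


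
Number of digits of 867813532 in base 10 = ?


867813532 has 9 digits in base 10
floor(log10(867813532)) + 1 = floor(8.9384) + 1 = 9

9 digits (base 10)


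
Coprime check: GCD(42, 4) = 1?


Euclidean algorithm:
42 = 10 * 4 + 2
4 = 2 * 2 + 0
GCD(42, 4) = 2

No, not coprime (GCD = 2)


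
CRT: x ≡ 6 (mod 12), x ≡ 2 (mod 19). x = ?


M = 12*19 = 228
M1 = M/12 = 19, M2 = M/19 = 12
M1^(-1) mod 12 = 7, M2^(-1) mod 19 = 8
x = 6*19*7 + 2*12*8 = 990
990 mod 228 = 78
Check: 78 mod 12 = 6 ✓, 78 mod 19 = 2 ✓

x ≡ 78 (mod 228)


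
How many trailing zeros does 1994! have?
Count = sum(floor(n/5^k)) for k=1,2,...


floor(1994/5) = 398
floor(1994/25) = 79
floor(1994/125) = 15
floor(1994/625) = 3
Total = 495

495 trailing zeros


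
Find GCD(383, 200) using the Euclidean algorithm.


383 = 1 * 200 + 183
200 = 1 * 183 + 17
183 = 10 * 17 + 13
17 = 1 * 13 + 4
13 = 3 * 4 + 1
4 = 4 * 1 + 0
GCD = 1


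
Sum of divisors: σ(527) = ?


Divisors of 527: 1, 17, 31, 527
Sum = 1 + 17 + 31 + 527 = 576

σ(527) = 576


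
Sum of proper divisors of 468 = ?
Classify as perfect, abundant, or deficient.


Proper divisors: 1, 2, 3, 4, 6, 9, 12, 13, 18, 26, 36, 39, 52, 78, 117, 156, 234
Sum = 1 + 2 + 3 + 4 + 6 + 9 + 12 + 13 + 18 + 26 + 36 + 39 + 52 + 78 + 117 + 156 + 234 = 806
806 > 468 → abundant

s(468) = 806 (abundant)


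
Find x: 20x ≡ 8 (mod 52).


GCD(20, 52) = 4 divides 8
Divide: 5x ≡ 2 (mod 13)
x ≡ 3 (mod 13)


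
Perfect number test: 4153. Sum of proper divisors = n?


Proper divisors of 4153: 1
Sum = 1 = 1

No, 4153 is not perfect (1 ≠ 4153)


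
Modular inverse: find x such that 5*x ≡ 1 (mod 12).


Use the extended Euclidean algorithm on (12, 5); each row r = 12*s + 5*t:
r=12, s=1, t=0
r=5, s=0, t=1
q=2: r=2, s=1, t=-2   [12*(1) + 5*(-2) = 2]
q=2: r=1, s=-2, t=5   [12*(-2) + 5*(5) = 1]
q=2: r=0, s=5, t=-12   [12*(5) + 5*(-12) = 0]
GCD = 1 with t = 5, so 5*(5) ≡ 1 (mod 12)
Inverse = 5 mod 12 = 5
Check: 5 * 5 = 25 ≡ 1 (mod 12)

5^(-1) ≡ 5 (mod 12)


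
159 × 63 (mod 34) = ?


159 × 63 = 10017
10017 mod 34 = 21


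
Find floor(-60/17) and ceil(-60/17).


-60/17 = -3.5294
floor = -4
ceil = -3

floor = -4, ceil = -3


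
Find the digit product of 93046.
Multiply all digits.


9 × 3 × 0 × 4 × 6 = 0


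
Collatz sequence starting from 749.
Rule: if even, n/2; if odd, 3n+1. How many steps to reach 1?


749 → 2248 → 1124 → 562 → 281 → 844 → 422 → 211 → 634 → 317 → 952 → 476 → 238 → 119 → 358 → 179 → 538 → 269 → 808 → 404 → 202 → 101 → 304 → 152 → 76 → 38 → 19 → 58 → 29 → 88 → 44 → 22 → 11 → 34 → 17 → 52 → 26 → 13 → 40 → 20 → 10 → 5 → 16 → 8 → 4 → 2 → 1
Total steps = 46

46 steps


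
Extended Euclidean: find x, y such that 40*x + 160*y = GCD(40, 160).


Tabular extended Euclidean (each row: r = 40*s + 160*t):
r=40, s=1, t=0
r=160, s=0, t=1
q=0: r=40, s=1, t=0   [40*(1) + 160*(0) = 40]
q=4: r=0, s=-4, t=1   [40*(-4) + 160*(1) = 0]
GCD = 40; from the row with r=40: x=1, y=0
Check: 40*(1) + 160*(0) = 40 + 0 = 40

GCD = 40, x = 1, y = 0
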